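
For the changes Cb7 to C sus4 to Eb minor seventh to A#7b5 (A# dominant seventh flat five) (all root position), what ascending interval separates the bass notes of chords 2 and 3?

The roots are C and Eb.
3 letter names make it a third; at 3 semitones (a half step narrower than major) the quality is minor.

minor third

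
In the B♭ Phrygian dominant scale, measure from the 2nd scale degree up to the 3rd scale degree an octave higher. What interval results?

Spelling the B♭ Phrygian dominant scale: B♭ C♭ D E♭ F G♭ A♭.
2nd scale degree = C♭; scale degree 3 (up an octave) = D.
From C♭ to D: 15 semitones over a ninth = augmented.

augmented ninth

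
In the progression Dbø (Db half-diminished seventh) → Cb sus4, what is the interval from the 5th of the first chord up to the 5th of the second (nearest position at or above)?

The 5th of Dbø (Db half-diminished seventh) is Abb; the 5th of Cb sus4 is Gb.
Counting 7 letters and 11 half steps from Abb gives a major seventh.

M7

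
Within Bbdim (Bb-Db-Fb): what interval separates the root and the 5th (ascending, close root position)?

diminished fifth

Root = Bb; 5th = Fb.
5 letter names make it a fifth; at 6 semitones (a half step narrower than perfect) the quality is diminished.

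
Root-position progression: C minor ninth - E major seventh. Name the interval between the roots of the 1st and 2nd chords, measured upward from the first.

major third

The roots are C and E.
From C to E is 4 semitones, exactly the major third.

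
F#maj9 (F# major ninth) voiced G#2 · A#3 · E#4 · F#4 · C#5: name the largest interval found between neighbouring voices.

major ninth

Adjacent intervals: G#2→A#3 = major ninth; A#3→E#4 = perfect fifth; E#4→F#4 = minor second; F#4→C#5 = perfect fifth.
The largest is G#2 to A#3, a major ninth (14 semitones).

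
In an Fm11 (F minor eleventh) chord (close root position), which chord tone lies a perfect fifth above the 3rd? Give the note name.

Fm11 (F minor eleventh) is spelled F-Ab-C-Eb-G-Bb.
The 3rd is Ab. A perfect fifth above Ab is Eb.
Eb is the chord's 7th.

Eb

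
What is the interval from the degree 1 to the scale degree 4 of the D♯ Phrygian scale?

D♯ phrygian: D♯ E F♯ G♯ A♯ B C♯.
Degree 1 = D♯; degree 4 = G♯.
D♯ up to G♯ spans 4 letter names and 5 semitones — a perfect fourth.

perfect fourth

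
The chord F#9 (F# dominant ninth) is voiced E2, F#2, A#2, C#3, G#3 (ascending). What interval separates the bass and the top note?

M10

The outer voices are E2 and G#3.
Counting 10 letters and 16 half steps from E gives a major tenth.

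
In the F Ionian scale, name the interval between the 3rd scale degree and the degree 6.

The scale runs F G A Bb C D E.
That puts A below D.
A up to D spans 4 letter names and 5 semitones — a perfect fourth.

perfect fourth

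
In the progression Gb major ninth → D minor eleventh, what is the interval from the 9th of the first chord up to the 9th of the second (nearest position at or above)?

augmented fifth

Gb major ninth has Ab as its 9th, and D minor eleventh has E as its 9th.
5 letter names make it a fifth; at 8 semitones (a half step wider than perfect) the quality is augmented.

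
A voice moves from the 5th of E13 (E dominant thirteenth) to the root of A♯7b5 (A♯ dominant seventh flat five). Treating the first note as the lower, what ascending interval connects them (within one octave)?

major 7th

E13 (E dominant thirteenth) has B as its 5th, and A♯7b5 (A♯ dominant seventh flat five) has A♯ as its root.
Counting 7 letters and 11 half steps from B gives a major seventh.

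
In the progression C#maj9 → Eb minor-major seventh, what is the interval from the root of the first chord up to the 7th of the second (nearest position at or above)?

minor second

The root of C#maj9 is C#; the 7th of Eb minor-major seventh is D.
C# up to D is 1 semitone, a half step narrower than a major second, so the interval is minor.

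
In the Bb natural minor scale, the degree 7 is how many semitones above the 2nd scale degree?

8

The scale is Bb C Db Eb F Gb Ab.
C up to Ab is a minor sixth — 8 semitones.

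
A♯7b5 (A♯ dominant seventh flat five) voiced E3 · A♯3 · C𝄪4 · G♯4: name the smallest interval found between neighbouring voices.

Adjacent intervals: E3→A♯3 = augmented fourth; A♯3→C𝄪4 = major third; C𝄪4→G♯4 = diminished fifth.
The smallest is A♯3 to C𝄪4, a major third (4 semitones).

major third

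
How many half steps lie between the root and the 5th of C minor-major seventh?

The chord tones of CmM7 (C minor-major seventh) are C Eb G B.
C to G is a perfect fifth: 7 semitones.

7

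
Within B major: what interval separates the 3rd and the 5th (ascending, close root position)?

minor 3rd

The chord tones of B major are B, D#, F#.
The 3rd is D# and the 5th is F#.
From D# to F#: 3 semitones over a third = minor.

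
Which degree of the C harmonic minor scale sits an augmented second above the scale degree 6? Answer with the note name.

B

The scale is C D Eb F G Ab B.
The scale degree 6 is Ab; an augmented second above that is B — scale degree 7.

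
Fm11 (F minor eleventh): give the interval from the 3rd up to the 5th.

major third

The chord tones of Fm11 are F Ab C Eb G Bb.
3rd = Ab; 5th = C.
Ab up to C spans 3 letter names and 4 semitones — a major third.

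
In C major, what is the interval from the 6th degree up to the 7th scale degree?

major second

C major: C D E F G A B.
So we need the interval from A up to B.
A up to B spans 2 letter names and 2 semitones — a major second.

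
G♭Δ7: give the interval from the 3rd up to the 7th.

perfect 5th

Spelling the chord: G♭–B♭–D♭–F.
The 3rd is B♭ and the 7th is F.
B♭ up to F spans 5 letter names and 7 semitones — a perfect fifth.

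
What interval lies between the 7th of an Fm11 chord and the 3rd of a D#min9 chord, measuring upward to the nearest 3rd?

Fm11 has Eb as its 7th, and D#min9 has F# as its 3rd.
From Eb to F#: 3 semitones over a second = augmented.

augmented 2nd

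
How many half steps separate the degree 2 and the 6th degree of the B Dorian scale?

The scale is B C♯ D E F♯ G♯ A.
C♯ up to G♯ is a perfect fifth — 7 semitones.

7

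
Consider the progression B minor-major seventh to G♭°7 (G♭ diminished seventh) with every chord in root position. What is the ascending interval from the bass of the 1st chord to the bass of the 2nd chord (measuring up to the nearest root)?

The roots are B and G♭.
From B to G♭: 7 semitones over a sixth = diminished.

d6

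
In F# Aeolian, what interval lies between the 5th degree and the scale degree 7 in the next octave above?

F# natural minor: F# G# A B C# D E.
So we need the interval from C# up to E.
C# up to E is 15 semitones, a half step narrower than a major tenth, so the interval is minor.

minor 10th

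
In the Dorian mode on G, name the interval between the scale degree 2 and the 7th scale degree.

G dorian: G A B♭ C D E F.
So we need the interval from A up to F.
6 letter names make it a sixth; at 8 semitones (a half step narrower than major) the quality is minor.

minor sixth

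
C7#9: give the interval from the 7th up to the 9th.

augmented 3rd

Spelling the chord: C–E–G–Bb–D#.
That puts Bb below D#.
From Bb to D#: 5 semitones over a third = augmented.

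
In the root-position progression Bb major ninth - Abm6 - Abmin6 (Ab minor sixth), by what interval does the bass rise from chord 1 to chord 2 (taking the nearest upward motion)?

The roots are Bb and Ab.
7 letter names make it a seventh; at 10 semitones (a half step narrower than major) the quality is minor.

minor seventh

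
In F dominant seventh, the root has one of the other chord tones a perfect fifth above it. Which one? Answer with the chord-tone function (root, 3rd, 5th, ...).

The chord tones of F7 are F–A–C–E♭.
The root is F. A perfect fifth above F is C.
C is the chord's 5th.

5th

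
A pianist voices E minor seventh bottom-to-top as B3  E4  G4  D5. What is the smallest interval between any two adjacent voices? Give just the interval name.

Adjacent intervals: B3→E4 = perfect fourth; E4→G4 = minor third; G4→D5 = perfect fifth.
The smallest is E4 to G4, a minor third (3 semitones).

minor third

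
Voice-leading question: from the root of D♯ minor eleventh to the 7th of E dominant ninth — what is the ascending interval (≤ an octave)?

diminished octave

The root of D♯ minor eleventh is D♯; the 7th of E dominant ninth is D.
From D♯ to D: 11 semitones over an octave = diminished.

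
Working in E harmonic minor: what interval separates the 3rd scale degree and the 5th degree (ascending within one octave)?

The scale runs E F# G A B C D#.
So we need the interval from G up to B.
From G to B is 4 semitones, exactly the major third.

M3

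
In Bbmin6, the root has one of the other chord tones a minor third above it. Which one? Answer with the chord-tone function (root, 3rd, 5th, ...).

3rd

The chord tones of Bbm6 are Bb–Db–F–G.
The root is Bb. A minor third above Bb is Db.
Db is the chord's 3rd.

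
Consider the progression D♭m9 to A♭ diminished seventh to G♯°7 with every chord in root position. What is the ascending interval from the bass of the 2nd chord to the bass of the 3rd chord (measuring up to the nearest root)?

augmented seventh

The roots are A♭ and G♯.
A♭ up to G♯ is 12 semitones, a half step wider than a major seventh, so the interval is augmented.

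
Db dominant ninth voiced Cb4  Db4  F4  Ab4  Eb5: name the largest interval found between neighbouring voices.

Adjacent intervals: Cb4→Db4 = major second; Db4→F4 = major third; F4→Ab4 = minor third; Ab4→Eb5 = perfect fifth.
The largest is Ab4 to Eb5, a perfect fifth (7 semitones).

P5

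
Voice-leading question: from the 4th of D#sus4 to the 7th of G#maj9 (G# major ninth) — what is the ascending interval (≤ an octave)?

major 7th

D#sus4 has G# as its 4th, and G#maj9 (G# major ninth) has F## as its 7th.
G# up to F## spans 7 letter names and 11 semitones — a major seventh.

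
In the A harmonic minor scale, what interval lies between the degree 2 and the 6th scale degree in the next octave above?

diminished twelfth

A harmonic minor: A B C D E F G#.
Degree 2 = B; 6th degree (up an octave) = F.
12 letter names make it a twelfth; at 18 semitones (a half step narrower than perfect) the quality is diminished.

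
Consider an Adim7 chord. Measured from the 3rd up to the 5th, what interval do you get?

Spelling the chord: A–C–Eb–Gb.
3rd = C; 5th = Eb.
3 letter names make it a third; at 3 semitones (a half step narrower than major) the quality is minor.

minor third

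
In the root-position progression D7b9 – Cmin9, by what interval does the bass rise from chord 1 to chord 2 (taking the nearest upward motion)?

minor seventh

The roots are D and C.
7 letter names make it a seventh; at 10 semitones (a half step narrower than major) the quality is minor.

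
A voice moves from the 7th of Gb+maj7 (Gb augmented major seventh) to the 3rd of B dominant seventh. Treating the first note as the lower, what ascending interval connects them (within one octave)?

A6

The 7th of Gb+maj7 (Gb augmented major seventh) is F; the 3rd of B dominant seventh is D#.
From F to D#: 10 semitones over a sixth = augmented.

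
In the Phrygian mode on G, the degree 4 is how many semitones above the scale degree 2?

The scale is G Ab Bb C D Eb F.
Ab up to C is a major third — 4 semitones.

4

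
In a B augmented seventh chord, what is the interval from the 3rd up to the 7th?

diminished fifth

B+7 (B augmented seventh): B-D#-F##-A.
The 3rd is D# and the 7th is A.
D# up to A is 6 semitones, a half step narrower than a perfect fifth, so the interval is diminished.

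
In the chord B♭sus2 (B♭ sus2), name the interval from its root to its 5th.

perfect fifth

B♭sus2 is spelled B♭ C F.
So we need the interval from B♭ up to F.
B♭ up to F spans 5 letter names and 7 semitones — a perfect fifth.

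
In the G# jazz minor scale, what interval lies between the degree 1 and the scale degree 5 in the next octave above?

P12

Spelling the G# jazz minor scale: G# A# B C# D# E# F##.
So we need the interval from G# up to D#.
G# up to D# spans 12 letter names and 19 semitones — a perfect twelfth.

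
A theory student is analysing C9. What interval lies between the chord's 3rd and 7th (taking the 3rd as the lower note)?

diminished fifth

The chord tones of C9 (C dominant ninth) are C E G Bb D.
So we need the interval from E up to Bb.
5 letter names make it a fifth; at 6 semitones (a half step narrower than perfect) the quality is diminished.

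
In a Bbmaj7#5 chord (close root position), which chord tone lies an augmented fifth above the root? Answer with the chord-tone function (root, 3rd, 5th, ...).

5th

The chord tones of Bb+maj7 are Bb-D-F#-A.
The root is Bb. An augmented fifth above Bb is F#.
F# is the chord's 5th.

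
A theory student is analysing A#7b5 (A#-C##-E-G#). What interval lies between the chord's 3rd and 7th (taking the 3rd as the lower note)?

d5

The 3rd is C## and the 7th is G#.
5 letter names make it a fifth; at 6 semitones (a half step narrower than perfect) the quality is diminished.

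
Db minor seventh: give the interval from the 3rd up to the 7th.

P5

The chord tones of Db-7 are Db-Fb-Ab-Cb.
3rd = Fb; 7th = Cb.
Counting 5 letters and 7 half steps from Fb gives a perfect fifth.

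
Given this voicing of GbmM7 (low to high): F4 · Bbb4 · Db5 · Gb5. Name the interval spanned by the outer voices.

minor 9th

The outer voices are F4 and Gb5.
From F to Gb: 13 semitones over a ninth = minor.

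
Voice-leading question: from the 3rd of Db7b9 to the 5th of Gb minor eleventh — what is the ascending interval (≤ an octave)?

The 3rd of Db7b9 is F; the 5th of Gb minor eleventh is Db.
F up to Db is 8 semitones, a half step narrower than a major sixth, so the interval is minor.

minor 6th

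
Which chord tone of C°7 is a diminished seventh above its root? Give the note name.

Bbb

Spelling the chord: C, Eb, Gb, Bbb.
The root is C. A diminished seventh above C is Bbb.
Bbb is the chord's 7th.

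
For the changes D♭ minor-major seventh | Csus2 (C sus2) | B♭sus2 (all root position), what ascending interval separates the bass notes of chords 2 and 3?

minor seventh

The roots are C and B♭.
From C to B♭: 10 semitones over a seventh = minor.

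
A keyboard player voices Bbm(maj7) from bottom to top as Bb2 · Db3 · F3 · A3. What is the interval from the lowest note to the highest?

The outer voices are Bb2 and A3.
Bb up to A spans 7 letter names and 11 semitones — a major seventh.

major 7th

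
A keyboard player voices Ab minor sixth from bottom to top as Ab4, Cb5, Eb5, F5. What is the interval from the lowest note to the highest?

M6

The outer voices are Ab4 and F5.
From Ab to F is 9 semitones, exactly the major sixth.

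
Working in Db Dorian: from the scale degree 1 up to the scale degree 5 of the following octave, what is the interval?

perfect 12th

Db dorian: Db Eb Fb Gb Ab Bb Cb.
The scale degree 1 is Db and the degree 5 (up an octave) is Ab.
Counting 12 letters and 19 half steps from Db gives a perfect twelfth.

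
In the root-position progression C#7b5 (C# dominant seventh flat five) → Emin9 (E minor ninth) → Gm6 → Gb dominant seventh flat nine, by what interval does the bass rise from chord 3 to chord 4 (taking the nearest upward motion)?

diminished octave

The roots are G and Gb.
8 letter names make it an octave; at 11 semitones (a half step narrower than perfect) the quality is diminished.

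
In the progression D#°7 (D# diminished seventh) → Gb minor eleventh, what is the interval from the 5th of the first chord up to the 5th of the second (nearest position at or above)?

The 5th of D#°7 (D# diminished seventh) is A; the 5th of Gb minor eleventh is Db.
From A to Db: 4 semitones over a fourth = diminished.

diminished 4th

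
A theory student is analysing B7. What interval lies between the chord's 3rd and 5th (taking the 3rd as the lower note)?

minor 3rd

B7 (B dominant seventh) is spelled B D# F# A.
That puts D# below F#.
From D# to F#: 3 semitones over a third = minor.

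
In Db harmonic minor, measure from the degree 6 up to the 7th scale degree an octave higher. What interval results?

A9

Spelling Db harmonic minor: Db Eb Fb Gb Ab Bbb C.
Degree 6 = Bbb; 7th scale degree (up an octave) = C.
From Bbb to C: 15 semitones over a ninth = augmented.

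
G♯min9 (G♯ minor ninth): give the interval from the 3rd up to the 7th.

perfect fifth

Spelling the chord: G♯, B, D♯, F♯, A♯.
So we need the interval from B up to F♯.
From B to F♯ is 7 semitones, exactly the perfect fifth.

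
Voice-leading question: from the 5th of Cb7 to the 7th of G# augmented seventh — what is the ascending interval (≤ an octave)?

The 5th of Cb7 is Gb; the 7th of G# augmented seventh is F#.
From Gb to F#: 12 semitones over a seventh = augmented.

augmented 7th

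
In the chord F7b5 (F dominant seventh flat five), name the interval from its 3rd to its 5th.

Spelling the chord: F A Cb Eb.
3rd = A; 5th = Cb.
From A to Cb: 2 semitones over a third = diminished.

diminished third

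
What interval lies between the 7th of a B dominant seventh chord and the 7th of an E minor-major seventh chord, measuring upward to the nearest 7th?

The 7th of B dominant seventh is A; the 7th of E minor-major seventh is D#.
A up to D# is 6 semitones, a half step wider than a perfect fourth, so the interval is augmented.

augmented fourth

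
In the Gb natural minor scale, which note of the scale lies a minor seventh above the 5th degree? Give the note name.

Cb

The scale is Gb Ab Bbb Cb Db Ebb Fb.
The 5th degree is Db; a minor seventh above that is Cb — scale degree 4.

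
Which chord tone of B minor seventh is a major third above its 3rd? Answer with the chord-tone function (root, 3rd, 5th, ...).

B-7: B-D-F♯-A.
The 3rd is D. A major third above D is F♯.
F♯ is the chord's 5th.

5th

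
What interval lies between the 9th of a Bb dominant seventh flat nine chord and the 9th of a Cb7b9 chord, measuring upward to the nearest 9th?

The 9th of Bb dominant seventh flat nine is Cb; the 9th of Cb7b9 is Dbb.
From Cb to Dbb: 1 semitone over a second = minor.

minor 2nd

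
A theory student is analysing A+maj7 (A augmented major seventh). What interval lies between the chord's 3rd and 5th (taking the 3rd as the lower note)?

The chord tones of Amaj7#5 (A augmented major seventh) are A C# E# G#.
3rd = C#; 5th = E#.
From C# to E# is 4 semitones, exactly the major third.

major third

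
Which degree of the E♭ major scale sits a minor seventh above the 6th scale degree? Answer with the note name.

The scale is E♭ F G A♭ B♭ C D.
The 6th scale degree is C; a minor seventh above that is B♭ — scale degree 5.

Bb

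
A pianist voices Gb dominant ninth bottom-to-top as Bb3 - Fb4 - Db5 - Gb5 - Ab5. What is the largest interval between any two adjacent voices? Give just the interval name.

Adjacent intervals: Bb3→Fb4 = diminished fifth; Fb4→Db5 = major sixth; Db5→Gb5 = perfect fourth; Gb5→Ab5 = major second.
The largest is Fb4 to Db5, a major sixth (9 semitones).

M6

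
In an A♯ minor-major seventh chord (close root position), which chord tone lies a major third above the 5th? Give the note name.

A♯mM7: A♯-C♯-E♯-G𝄪.
The 5th is E♯. A major third above E♯ is G𝄪.
G𝄪 is the chord's 7th.

G##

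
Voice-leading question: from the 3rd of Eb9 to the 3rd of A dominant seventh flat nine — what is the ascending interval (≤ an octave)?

Eb9 has G as its 3rd, and A dominant seventh flat nine has C# as its 3rd.
4 letter names make it a fourth; at 6 semitones (a half step wider than perfect) the quality is augmented.

augmented fourth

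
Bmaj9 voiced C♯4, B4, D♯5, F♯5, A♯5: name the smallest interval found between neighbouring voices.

Adjacent intervals: C♯4→B4 = minor seventh; B4→D♯5 = major third; D♯5→F♯5 = minor third; F♯5→A♯5 = major third.
The smallest is D♯5 to F♯5, a minor third (3 semitones).

minor 3rd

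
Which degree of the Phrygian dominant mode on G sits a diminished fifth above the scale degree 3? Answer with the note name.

The scale is G Ab B C D Eb F.
The scale degree 3 is B; a diminished fifth above that is F — scale degree 7.

F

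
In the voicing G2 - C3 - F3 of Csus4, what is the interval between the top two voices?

perfect fourth

Those voices are C3 and F3.
Counting 4 letters and 5 half steps from C gives a perfect fourth.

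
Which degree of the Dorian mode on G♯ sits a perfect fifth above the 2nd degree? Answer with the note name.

E#

The scale is G♯ A♯ B C♯ D♯ E♯ F♯.
The 2nd degree is A♯; a perfect fifth above that is E♯ — scale degree 6.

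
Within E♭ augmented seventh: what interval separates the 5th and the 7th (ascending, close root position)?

Spelling the chord: E♭ G B D♭.
The 5th is B and the 7th is D♭.
B up to D♭ is 2 semitones, a whole step narrower than a major third, so the interval is diminished.

diminished third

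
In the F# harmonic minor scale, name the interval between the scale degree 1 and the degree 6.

Spelling the F# harmonic minor scale: F# G# A B C# D E#.
Scale degree 1 = F#; 6th scale degree = D.
From F# to D: 8 semitones over a sixth = minor.

minor sixth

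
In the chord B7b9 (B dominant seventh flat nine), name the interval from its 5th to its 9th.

d5

Spelling the chord: B-D#-F#-A-C.
The 5th is F# and the 9th is C.
F# up to C is 6 semitones, a half step narrower than a perfect fifth, so the interval is diminished.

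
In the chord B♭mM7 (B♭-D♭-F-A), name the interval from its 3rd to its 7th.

3rd = D♭; 7th = A.
From D♭ to A: 8 semitones over a fifth = augmented.

augmented fifth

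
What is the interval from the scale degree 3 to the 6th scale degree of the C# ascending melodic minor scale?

augmented 4th

The scale runs C# D# E F# G# A# B#.
So we need the interval from E up to A#.
From E to A#: 6 semitones over a fourth = augmented.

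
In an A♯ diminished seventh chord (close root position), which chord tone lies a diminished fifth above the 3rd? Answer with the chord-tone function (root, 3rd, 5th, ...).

A♯dim7: A♯, C♯, E, G.
The 3rd is C♯. A diminished fifth above C♯ is G.
G is the chord's 7th.

7th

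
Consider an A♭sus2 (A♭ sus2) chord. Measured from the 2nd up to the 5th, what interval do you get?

perfect fourth

The chord tones of A♭sus2 are A♭ B♭ E♭.
That puts B♭ below E♭.
From B♭ to E♭ is 5 semitones, exactly the perfect fourth.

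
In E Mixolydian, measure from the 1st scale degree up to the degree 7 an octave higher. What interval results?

minor fourteenth

Spelling E Mixolydian: E F# G# A B C# D.
1st scale degree = E; 7th scale degree (up an octave) = D.
E up to D is 22 semitones, a half step narrower than a major fourteenth, so the interval is minor.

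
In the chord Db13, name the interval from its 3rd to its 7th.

Db dominant thirteenth: Db–F–Ab–Cb–Eb–Bb.
So we need the interval from F up to Cb.
F up to Cb is 6 semitones, a half step narrower than a perfect fifth, so the interval is diminished.
That tritone between 3rd and 7th is what gives the dominant seventh its pull toward resolution.

diminished 5th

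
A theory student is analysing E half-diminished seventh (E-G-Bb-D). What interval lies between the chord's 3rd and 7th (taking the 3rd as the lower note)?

The 3rd is G and the 7th is D.
Counting 5 letters and 7 half steps from G gives a perfect fifth.

perfect fifth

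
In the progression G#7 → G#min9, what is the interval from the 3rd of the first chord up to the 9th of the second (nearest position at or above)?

minor seventh

The 3rd of G#7 is B#; the 9th of G#min9 is A#.
B# up to A# is 10 semitones, a half step narrower than a major seventh, so the interval is minor.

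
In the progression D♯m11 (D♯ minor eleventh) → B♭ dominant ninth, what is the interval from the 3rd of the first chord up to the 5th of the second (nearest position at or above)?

d8

D♯m11 (D♯ minor eleventh) has F♯ as its 3rd, and B♭ dominant ninth has F as its 5th.
F♯ up to F is 11 semitones, a half step narrower than a perfect octave, so the interval is diminished.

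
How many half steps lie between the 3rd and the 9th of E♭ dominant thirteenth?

E♭13: E♭ G B♭ D♭ F C.
G to F is a minor seventh: 10 semitones.

10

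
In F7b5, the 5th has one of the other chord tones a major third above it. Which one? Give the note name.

Eb

Spelling the chord: F, A, C♭, E♭.
The 5th is C♭. A major third above C♭ is E♭.
E♭ is the chord's 7th.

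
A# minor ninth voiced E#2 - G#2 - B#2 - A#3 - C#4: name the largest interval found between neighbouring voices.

Adjacent intervals: E#2→G#2 = minor third; G#2→B#2 = major third; B#2→A#3 = minor seventh; A#3→C#4 = minor third.
The largest is B#2 to A#3, a minor seventh (10 semitones).

m7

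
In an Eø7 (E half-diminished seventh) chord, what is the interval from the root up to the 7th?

Spelling the chord: E-G-Bb-D.
Root = E; 7th = D.
7 letter names make it a seventh; at 10 semitones (a half step narrower than major) the quality is minor.

minor seventh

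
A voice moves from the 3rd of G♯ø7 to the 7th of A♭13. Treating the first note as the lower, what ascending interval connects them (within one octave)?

G♯ø7 has B as its 3rd, and A♭13 has G♭ as its 7th.
From B to G♭: 7 semitones over a sixth = diminished.

diminished sixth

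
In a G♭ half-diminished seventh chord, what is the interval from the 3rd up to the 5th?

The chord tones of G♭ø7 are G♭–B𝄫–D𝄫–F♭.
The 3rd is B𝄫 and the 5th is D𝄫.
3 letter names make it a third; at 3 semitones (a half step narrower than major) the quality is minor.

minor 3rd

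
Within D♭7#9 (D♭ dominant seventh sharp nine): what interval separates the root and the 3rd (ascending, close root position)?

M3

The chord tones of D♭7#9 are D♭–F–A♭–C♭–E.
Root = D♭; 3rd = F.
D♭ up to F spans 3 letter names and 4 semitones — a major third.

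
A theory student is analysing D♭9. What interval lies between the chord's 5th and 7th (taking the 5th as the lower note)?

minor third

The chord tones of D♭9 are D♭, F, A♭, C♭, E♭.
So we need the interval from A♭ up to C♭.
3 letter names make it a third; at 3 semitones (a half step narrower than major) the quality is minor.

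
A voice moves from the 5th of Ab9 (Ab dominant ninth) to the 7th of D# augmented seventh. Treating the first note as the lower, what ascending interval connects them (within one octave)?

The 5th of Ab9 (Ab dominant ninth) is Eb; the 7th of D# augmented seventh is C#.
From Eb to C#: 10 semitones over a sixth = augmented.

augmented 6th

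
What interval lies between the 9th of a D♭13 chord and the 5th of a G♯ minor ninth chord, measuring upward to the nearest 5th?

D♭13 has E♭ as its 9th, and G♯ minor ninth has D♯ as its 5th.
E♭ up to D♯ is 12 semitones, a half step wider than a major seventh, so the interval is augmented.

augmented 7th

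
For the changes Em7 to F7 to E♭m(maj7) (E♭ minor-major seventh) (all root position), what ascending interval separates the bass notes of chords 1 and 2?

m2

The roots are E and F.
From E to F: 1 semitone over a second = minor.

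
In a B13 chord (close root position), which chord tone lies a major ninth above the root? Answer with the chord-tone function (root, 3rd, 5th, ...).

B13 is spelled B, D#, F#, A, C#, G#.
The root is B. A major ninth above B is C#.
C# is the chord's 9th.

9th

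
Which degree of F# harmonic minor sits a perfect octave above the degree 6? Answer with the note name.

D

The scale is F# G# A B C# D E#.
The degree 6 is D; a perfect octave above that is D — scale degree 6.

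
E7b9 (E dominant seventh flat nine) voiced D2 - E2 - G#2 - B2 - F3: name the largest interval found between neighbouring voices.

Adjacent intervals: D2→E2 = major second; E2→G#2 = major third; G#2→B2 = minor third; B2→F3 = diminished fifth.
The largest is B2 to F3, a diminished fifth (6 semitones).

diminished fifth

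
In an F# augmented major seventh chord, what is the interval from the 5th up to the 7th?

minor third

The chord tones of F#maj7#5 are F#–A#–C##–E#.
That puts C## below E#.
C## up to E# is 3 semitones, a half step narrower than a major third, so the interval is minor.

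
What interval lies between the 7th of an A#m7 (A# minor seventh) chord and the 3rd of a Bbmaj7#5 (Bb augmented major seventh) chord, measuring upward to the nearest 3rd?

A#m7 (A# minor seventh) has G# as its 7th, and Bbmaj7#5 (Bb augmented major seventh) has D as its 3rd.
G# up to D is 6 semitones, a half step narrower than a perfect fifth, so the interval is diminished.

diminished 5th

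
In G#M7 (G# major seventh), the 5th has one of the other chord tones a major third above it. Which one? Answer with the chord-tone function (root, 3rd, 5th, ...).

7th

G#M7 is spelled G#–B#–D#–F##.
The 5th is D#. A major third above D# is F##.
F## is the chord's 7th.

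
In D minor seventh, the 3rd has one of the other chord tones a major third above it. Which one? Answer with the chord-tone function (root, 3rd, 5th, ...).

Dm7 (D minor seventh) is spelled D-F-A-C.
The 3rd is F. A major third above F is A.
A is the chord's 5th.

5th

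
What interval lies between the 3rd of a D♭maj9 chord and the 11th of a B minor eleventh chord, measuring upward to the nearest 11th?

major seventh

The 3rd of D♭maj9 is F; the 11th of B minor eleventh is E.
F up to E spans 7 letter names and 11 semitones — a major seventh.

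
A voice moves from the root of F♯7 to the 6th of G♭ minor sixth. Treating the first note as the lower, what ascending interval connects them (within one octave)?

The root of F♯7 is F♯; the 6th of G♭ minor sixth is E♭.
7 letter names make it a seventh; at 9 semitones (a whole step narrower than major) the quality is diminished.

diminished 7th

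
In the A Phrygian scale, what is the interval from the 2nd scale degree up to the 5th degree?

A phrygian: A Bb C D E F G.
The 2nd scale degree is Bb and the 5th degree is E.
4 letter names make it a fourth; at 6 semitones (a half step wider than perfect) the quality is augmented.

augmented fourth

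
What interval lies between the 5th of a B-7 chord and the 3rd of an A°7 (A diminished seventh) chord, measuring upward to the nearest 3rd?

diminished 5th

The 5th of B-7 is F#; the 3rd of A°7 (A diminished seventh) is C.
5 letter names make it a fifth; at 6 semitones (a half step narrower than perfect) the quality is diminished.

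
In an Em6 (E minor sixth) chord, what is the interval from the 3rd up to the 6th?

augmented fourth

Emin6 (E minor sixth) is spelled E-G-B-C♯.
The 3rd is G and the 6th is C♯.
From G to C♯: 6 semitones over a fourth = augmented.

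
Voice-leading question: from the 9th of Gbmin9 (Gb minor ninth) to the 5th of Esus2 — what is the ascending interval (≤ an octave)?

Gbmin9 (Gb minor ninth) has Ab as its 9th, and Esus2 has B as its 5th.
2 letter names make it a second; at 3 semitones (a half step wider than major) the quality is augmented.

augmented second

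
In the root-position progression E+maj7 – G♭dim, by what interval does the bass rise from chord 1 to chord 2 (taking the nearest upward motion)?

diminished third

The roots are E and G♭.
From E to G♭: 2 semitones over a third = diminished.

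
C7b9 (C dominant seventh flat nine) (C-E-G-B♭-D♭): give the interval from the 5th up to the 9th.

diminished fifth

That puts G below D♭.
G up to D♭ is 6 semitones, a half step narrower than a perfect fifth, so the interval is diminished.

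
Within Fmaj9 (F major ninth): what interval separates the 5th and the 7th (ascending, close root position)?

Spelling the chord: F A C E G.
The 5th is C and the 7th is E.
C up to E spans 3 letter names and 4 semitones — a major third.

major third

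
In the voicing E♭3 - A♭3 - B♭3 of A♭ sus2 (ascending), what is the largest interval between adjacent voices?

perfect fourth

Adjacent intervals: E♭3→A♭3 = perfect fourth; A♭3→B♭3 = major second.
The largest is E♭3 to A♭3, a perfect fourth (5 semitones).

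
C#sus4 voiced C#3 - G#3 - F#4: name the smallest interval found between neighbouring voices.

Adjacent intervals: C#3→G#3 = perfect fifth; G#3→F#4 = minor seventh.
The smallest is C#3 to G#3, a perfect fifth (7 semitones).

P5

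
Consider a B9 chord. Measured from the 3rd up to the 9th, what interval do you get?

m7

B dominant ninth: B–D#–F#–A–C#.
That puts D# below C#.
7 letter names make it a seventh; at 10 semitones (a half step narrower than major) the quality is minor.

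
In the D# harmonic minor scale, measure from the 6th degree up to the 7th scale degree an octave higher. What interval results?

A9

Spelling the D# harmonic minor scale: D# E# F# G# A# B C##.
The 6th degree is B and the scale degree 7 (up an octave) is C##.
B up to C## is 15 semitones, a half step wider than a major ninth, so the interval is augmented.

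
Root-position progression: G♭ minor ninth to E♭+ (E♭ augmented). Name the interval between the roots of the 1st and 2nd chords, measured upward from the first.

major sixth

The roots are G♭ and E♭.
From G♭ to E♭ is 9 semitones, exactly the major sixth.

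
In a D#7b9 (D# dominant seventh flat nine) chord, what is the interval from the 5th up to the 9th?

d5

D#7b9 is spelled D#-F##-A#-C#-E.
5th = A#; 9th = E.
From A# to E: 6 semitones over a fifth = diminished.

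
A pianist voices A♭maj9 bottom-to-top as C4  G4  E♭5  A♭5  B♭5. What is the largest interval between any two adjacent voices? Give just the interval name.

Adjacent intervals: C4→G4 = perfect fifth; G4→E♭5 = minor sixth; E♭5→A♭5 = perfect fourth; A♭5→B♭5 = major second.
The largest is G4 to E♭5, a minor sixth (8 semitones).

minor sixth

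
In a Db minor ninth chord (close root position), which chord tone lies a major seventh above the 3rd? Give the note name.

Eb

The chord tones of Dbm9 (Db minor ninth) are Db–Fb–Ab–Cb–Eb.
The 3rd is Fb. A major seventh above Fb is Eb.
Eb is the chord's 9th.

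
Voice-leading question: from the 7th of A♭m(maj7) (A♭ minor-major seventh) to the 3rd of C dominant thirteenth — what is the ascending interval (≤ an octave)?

The 7th of A♭m(maj7) (A♭ minor-major seventh) is G; the 3rd of C dominant thirteenth is E.
Counting 6 letters and 9 half steps from G gives a major sixth.

major sixth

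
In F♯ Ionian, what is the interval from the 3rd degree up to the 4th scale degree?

Spelling F♯ Ionian: F♯ G♯ A♯ B C♯ D♯ E♯.
3rd degree = A♯; scale degree 4 = B.
2 letter names make it a second; at 1 semitone (a half step narrower than major) the quality is minor.

minor 2nd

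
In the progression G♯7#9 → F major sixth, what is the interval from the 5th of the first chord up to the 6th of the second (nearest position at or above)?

diminished 8th

The 5th of G♯7#9 is D♯; the 6th of F major sixth is D.
D♯ up to D is 11 semitones, a half step narrower than a perfect octave, so the interval is diminished.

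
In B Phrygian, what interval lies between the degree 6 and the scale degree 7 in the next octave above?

Spelling B Phrygian: B C D E F# G A.
That puts G below A.
Counting 9 letters and 14 half steps from G gives a major ninth.

major ninth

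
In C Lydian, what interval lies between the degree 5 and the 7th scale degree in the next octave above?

major tenth

The scale runs C D E F# G A B.
So we need the interval from G up to B.
G up to B spans 10 letter names and 16 semitones — a major tenth.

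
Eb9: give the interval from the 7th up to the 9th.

Spelling the chord: Eb-G-Bb-Db-F.
That puts Db below F.
From Db to F is 4 semitones, exactly the major third.

major 3rd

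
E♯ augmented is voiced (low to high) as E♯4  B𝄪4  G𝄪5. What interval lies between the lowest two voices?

augmented fifth

Those voices are E♯4 and B𝄪4.
From E♯ to B𝄪: 8 semitones over a fifth = augmented.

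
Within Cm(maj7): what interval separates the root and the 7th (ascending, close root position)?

The chord tones of Cm(maj7) are C, Eb, G, B.
So we need the interval from C up to B.
C up to B spans 7 letter names and 11 semitones — a major seventh.

M7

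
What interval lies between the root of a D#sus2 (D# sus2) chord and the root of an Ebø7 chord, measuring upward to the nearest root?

D#sus2 (D# sus2) has D# as its root, and Ebø7 has Eb as its root.
D# up to Eb is 0 semitones, a whole step narrower than a major second, so the interval is diminished.

diminished 2nd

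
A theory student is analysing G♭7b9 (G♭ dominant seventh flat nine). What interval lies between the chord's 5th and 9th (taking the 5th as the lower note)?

diminished fifth

The chord tones of G♭7b9 are G♭, B♭, D♭, F♭, A𝄫.
So we need the interval from D♭ up to A𝄫.
5 letter names make it a fifth; at 6 semitones (a half step narrower than perfect) the quality is diminished.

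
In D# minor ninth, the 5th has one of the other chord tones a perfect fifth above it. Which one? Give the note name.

E#

D#min9 is spelled D#–F#–A#–C#–E#.
The 5th is A#. A perfect fifth above A# is E#.
E# is the chord's 9th.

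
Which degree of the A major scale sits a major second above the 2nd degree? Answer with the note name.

The scale is A B C# D E F# G#.
The 2nd degree is B; a major second above that is C# — scale degree 3.

C#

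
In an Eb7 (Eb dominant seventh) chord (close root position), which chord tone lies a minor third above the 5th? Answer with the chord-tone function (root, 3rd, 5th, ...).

Eb7: Eb–G–Bb–Db.
The 5th is Bb. A minor third above Bb is Db.
Db is the chord's 7th.

7th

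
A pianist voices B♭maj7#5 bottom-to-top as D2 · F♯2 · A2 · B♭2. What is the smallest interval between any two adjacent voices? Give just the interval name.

Adjacent intervals: D2→F♯2 = major third; F♯2→A2 = minor third; A2→B♭2 = minor second.
The smallest is A2 to B♭2, a minor second (1 semitone).

minor second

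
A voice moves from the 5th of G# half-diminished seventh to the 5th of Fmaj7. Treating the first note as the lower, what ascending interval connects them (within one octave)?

The 5th of G# half-diminished seventh is D; the 5th of Fmaj7 is C.
7 letter names make it a seventh; at 10 semitones (a half step narrower than major) the quality is minor.

m7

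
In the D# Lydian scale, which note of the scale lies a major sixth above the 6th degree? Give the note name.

The scale is D# E# F## G## A# B# C##.
The 6th degree is B#; a major sixth above that is G## — scale degree 4.

G##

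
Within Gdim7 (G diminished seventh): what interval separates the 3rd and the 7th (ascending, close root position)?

Gdim7: G–B♭–D♭–F♭.
So we need the interval from B♭ up to F♭.
5 letter names make it a fifth; at 6 semitones (a half step narrower than perfect) the quality is diminished.

d5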